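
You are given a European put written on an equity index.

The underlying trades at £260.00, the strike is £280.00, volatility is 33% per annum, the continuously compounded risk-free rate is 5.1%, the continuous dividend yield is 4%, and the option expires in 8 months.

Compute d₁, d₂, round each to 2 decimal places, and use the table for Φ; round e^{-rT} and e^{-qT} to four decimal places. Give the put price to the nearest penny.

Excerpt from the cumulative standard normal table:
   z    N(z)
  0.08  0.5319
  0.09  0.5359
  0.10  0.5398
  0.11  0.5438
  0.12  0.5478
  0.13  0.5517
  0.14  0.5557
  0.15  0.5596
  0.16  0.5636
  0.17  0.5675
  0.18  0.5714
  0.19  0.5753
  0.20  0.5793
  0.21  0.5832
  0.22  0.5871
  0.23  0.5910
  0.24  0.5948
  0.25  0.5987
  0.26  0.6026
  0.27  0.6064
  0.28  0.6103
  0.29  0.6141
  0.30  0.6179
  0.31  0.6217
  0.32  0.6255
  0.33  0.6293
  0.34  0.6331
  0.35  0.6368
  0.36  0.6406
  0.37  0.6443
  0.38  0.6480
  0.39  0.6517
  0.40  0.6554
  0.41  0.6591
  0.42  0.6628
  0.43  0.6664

£37.71

T = 0.6667;  σ√T = 0.2694
d₁ = [ln(260/280) + (0.051 − 0.04 + ½·0.33²)·0.6667] / (σ√T) = (-0.0741 + 0.0436) / 0.2694 = -0.1131 ⇒ -0.11
d₂ = -0.1131 − 0.2694 = -0.3825 ⇒ -0.38
e^(−qT) = e^(−0.04·0.6667) = 0.9737;  e^(−rT) = e^(−0.051·0.6667) = 0.9666
P = 280·0.9666·N(0.38) − 260·0.9737·N(0.11) = 280·0.9666·0.6480 − 260·0.9737·0.5438 = 175.3799 − 137.6695 = 37.7104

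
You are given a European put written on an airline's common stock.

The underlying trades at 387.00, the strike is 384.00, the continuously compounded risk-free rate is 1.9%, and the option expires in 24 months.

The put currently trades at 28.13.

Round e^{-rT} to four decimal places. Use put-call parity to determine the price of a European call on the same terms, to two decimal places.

45.45

e^(−rT) = e^(−0.019·2) = 0.9627
Put-call parity: C − P = S − K·e^(−rT) = 387 − 384·0.9627 = 387 − 369.6768 = 17.3232
C = P + (C − P) = 28.13 + (17.3232) = 45.4532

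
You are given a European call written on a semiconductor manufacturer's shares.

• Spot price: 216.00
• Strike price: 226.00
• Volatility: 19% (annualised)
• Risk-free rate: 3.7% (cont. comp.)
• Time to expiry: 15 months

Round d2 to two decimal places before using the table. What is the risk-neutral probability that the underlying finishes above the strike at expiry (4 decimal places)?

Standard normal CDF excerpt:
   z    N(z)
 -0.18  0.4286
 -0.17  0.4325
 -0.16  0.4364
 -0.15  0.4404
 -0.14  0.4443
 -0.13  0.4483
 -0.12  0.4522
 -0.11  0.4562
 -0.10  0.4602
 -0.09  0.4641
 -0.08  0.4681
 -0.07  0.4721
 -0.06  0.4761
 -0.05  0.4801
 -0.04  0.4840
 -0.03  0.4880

0.4602

T = 1.25;  σ√T = 0.2124
d₁ = [ln(216/226) + (0.037 + ½·0.19²)·1.25] / (σ√T) = (-0.0453 + 0.0688) / 0.2124 = 0.1109 ≈ 0.11
d₂ = 0.1109 − 0.2124 = -0.1015 ≈ -0.10
Risk-neutral Pr[S_T > K] = N(d₂) = N(-0.10) = 0.4602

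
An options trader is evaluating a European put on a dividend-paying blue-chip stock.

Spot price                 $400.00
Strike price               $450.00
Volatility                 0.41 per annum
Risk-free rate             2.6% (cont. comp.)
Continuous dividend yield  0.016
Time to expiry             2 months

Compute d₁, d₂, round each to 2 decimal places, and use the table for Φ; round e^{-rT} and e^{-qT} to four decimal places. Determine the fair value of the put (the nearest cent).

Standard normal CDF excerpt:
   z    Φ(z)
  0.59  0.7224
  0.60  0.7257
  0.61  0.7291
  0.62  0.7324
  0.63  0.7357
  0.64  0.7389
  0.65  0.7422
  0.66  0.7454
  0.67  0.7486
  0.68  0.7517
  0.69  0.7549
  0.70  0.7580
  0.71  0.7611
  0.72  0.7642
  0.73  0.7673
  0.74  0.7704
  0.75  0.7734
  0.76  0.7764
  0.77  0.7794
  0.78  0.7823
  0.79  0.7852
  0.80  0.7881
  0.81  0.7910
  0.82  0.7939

$59.67

σ√T = 0.41 × 0.4082 = 0.1674
d₁ = [ln(400/450) + (0.026 − 0.016 + ½·0.41²)·0.1667] / (σ√T) = (-0.1178 + 0.0157) / 0.1674 = -0.6100 ⇒ -0.61
d₂ = -0.6100 − 0.1674 = -0.7774 ⇒ -0.78
e^(−qT) = e^(−0.016·0.1667) = 0.9973;  e^(−rT) = e^(−0.026·0.1667) = 0.9957
N(−d₂) = N(0.78) = 0.7823;  N(−d₁) = N(0.61) = 0.7291
P = 450·0.9957·0.7823 − 400·0.9973·0.7291 = 350.5212 − 290.8526 = 59.6687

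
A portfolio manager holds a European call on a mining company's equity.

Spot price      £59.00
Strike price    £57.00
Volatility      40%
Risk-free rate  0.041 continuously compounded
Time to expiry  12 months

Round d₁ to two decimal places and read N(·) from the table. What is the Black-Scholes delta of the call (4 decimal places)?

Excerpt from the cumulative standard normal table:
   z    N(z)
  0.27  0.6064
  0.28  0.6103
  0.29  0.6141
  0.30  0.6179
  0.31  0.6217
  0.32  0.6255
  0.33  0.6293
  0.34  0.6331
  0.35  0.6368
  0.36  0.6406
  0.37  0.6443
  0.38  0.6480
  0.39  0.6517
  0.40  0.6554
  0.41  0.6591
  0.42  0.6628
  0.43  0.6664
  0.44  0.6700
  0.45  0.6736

0.6517

σ√T = 0.4 × 1.0000 = 0.4000
d₁ = [ln(59/57) + (0.041 + ½·0.4²)·1] / (σ√T) = (0.0345 + 0.1210) / 0.4000 = 0.3887 which rounds to 0.39
N(d₁) = N(0.39) = 0.6517
Δ_call = N(d₁) = 0.6517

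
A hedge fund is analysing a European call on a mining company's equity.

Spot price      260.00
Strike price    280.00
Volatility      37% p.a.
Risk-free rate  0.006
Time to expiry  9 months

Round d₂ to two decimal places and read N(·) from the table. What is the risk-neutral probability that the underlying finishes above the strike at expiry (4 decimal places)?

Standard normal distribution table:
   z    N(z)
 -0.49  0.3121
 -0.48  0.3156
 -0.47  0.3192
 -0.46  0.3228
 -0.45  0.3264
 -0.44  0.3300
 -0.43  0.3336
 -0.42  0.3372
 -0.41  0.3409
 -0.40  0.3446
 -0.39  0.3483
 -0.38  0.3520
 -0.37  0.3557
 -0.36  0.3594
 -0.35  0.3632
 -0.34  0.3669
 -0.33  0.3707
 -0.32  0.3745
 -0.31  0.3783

0.3520

σ√T = 0.37 × 0.8660 = 0.3204
d₁ = [ln(260/280) + (0.006 + ½·0.37²)·0.75] / (σ√T) = (-0.0741 + 0.0558) / 0.3204 = -0.0570 ≈ -0.06
d₂ = -0.0570 − 0.3204 = -0.3774 ≈ -0.38
Risk-neutral Pr[S_T > K] = N(d₂) = N(-0.38) = 0.3520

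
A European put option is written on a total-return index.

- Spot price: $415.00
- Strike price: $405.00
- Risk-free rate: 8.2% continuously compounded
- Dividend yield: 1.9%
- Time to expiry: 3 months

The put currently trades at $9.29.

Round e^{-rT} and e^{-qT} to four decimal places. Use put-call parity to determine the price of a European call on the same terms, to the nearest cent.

$25.56

e^(−qT) = e^(−0.019·0.25) = 0.9953;  e^(−rT) = e^(−0.082·0.25) = 0.9797
Put-call parity: C − P = S·e^(−qT) − K·e^(−rT) = 415·0.9953 − 405·0.9797 = 413.0495 − 396.7785 = 16.2710
C = P + (C − P) = 9.29 + (16.2710) = 25.5610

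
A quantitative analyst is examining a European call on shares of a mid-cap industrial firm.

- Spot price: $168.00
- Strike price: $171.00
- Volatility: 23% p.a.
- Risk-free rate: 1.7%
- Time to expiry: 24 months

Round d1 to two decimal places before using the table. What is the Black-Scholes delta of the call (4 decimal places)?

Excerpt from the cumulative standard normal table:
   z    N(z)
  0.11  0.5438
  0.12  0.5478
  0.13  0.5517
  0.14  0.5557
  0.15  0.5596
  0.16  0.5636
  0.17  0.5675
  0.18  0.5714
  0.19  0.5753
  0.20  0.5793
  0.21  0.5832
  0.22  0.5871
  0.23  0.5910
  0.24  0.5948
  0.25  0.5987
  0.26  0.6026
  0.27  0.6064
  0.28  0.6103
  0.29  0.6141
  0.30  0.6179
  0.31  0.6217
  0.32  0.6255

0.5832

T = 2;  σ√T = 0.3253
d₁ = [ln(168/171) + (0.017 + 0.23²/2)·2] / 0.3253 = [-0.0177 + 0.0869] / 0.3253 = 0.2127 which rounds to 0.21
N(d₁) = N(0.21) = 0.5832
Δ_call = N(d₁) = 0.5832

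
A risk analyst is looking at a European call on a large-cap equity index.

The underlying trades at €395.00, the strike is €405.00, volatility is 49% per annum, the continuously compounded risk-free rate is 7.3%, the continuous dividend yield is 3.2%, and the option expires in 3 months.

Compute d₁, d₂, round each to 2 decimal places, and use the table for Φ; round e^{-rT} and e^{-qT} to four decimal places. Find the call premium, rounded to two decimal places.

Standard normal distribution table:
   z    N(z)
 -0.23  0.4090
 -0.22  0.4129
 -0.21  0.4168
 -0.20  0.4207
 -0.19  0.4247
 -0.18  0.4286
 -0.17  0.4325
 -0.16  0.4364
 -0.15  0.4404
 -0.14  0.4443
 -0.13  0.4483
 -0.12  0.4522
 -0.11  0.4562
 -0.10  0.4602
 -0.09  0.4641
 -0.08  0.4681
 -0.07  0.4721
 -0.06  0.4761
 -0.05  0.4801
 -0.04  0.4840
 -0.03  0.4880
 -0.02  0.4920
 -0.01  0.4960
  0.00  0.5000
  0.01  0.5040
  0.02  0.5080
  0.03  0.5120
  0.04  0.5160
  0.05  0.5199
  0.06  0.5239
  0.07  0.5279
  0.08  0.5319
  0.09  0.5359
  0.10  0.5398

€34.84

T = 0.25;  σ√T = 0.2450
d₁ = [ln(395/405) + (0.073 − 0.032 + 0.49²/2)·0.25] / 0.2450 = [-0.0250 + 0.0403] / 0.2450 = 0.0623 ≈ 0.06
d₂ = d₁ − σ√T = 0.0623 − 0.2450 = -0.1827 ≈ -0.18
e^(−qT) = e^(−0.032·0.25) = 0.9920;  e^(−rT) = e^(−0.073·0.25) = 0.9819
N(d₁) = N(0.06) = 0.5239;  N(d₂) = N(-0.18) = 0.4286
C = 395·0.9920·0.5239 − 405·0.9819·0.4286 = 205.2850 − 170.4411 = 34.8438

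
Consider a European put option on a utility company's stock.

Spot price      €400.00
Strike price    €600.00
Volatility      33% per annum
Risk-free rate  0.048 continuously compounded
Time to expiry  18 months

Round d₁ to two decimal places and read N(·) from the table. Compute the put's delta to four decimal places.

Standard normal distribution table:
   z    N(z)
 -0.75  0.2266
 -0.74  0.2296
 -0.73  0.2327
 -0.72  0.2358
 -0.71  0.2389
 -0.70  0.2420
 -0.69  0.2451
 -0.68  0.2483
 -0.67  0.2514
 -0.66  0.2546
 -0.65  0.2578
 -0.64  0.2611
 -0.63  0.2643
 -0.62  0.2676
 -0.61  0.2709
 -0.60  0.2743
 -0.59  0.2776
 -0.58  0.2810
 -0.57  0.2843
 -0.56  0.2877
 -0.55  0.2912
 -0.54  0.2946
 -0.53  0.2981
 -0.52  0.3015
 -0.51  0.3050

σ√T = 0.33 × 1.2247 = 0.4042
d₁ = [ln(400/600) + (0.048 + ½·0.33²)·1.5] / (σ√T) = (-0.4055 + 0.1537) / 0.4042 = -0.6230 ⇒ -0.62
N(d₁) = N(-0.62) = 0.2676
Δ_put = N(d₁) − 1 = 0.2676 − 1 = -0.7324

-0.7324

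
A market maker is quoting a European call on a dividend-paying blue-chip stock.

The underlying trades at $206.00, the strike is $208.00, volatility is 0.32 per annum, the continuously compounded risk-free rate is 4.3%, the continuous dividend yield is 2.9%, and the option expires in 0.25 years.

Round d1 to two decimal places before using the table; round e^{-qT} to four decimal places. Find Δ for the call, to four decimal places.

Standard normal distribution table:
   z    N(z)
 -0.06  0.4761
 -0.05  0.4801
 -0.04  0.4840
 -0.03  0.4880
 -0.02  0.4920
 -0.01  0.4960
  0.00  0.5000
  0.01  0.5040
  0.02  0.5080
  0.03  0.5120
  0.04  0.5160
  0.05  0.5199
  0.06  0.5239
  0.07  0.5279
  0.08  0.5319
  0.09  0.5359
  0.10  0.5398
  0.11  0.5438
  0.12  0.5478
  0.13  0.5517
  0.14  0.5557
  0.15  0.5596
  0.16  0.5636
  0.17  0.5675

σ√T = 0.32 × 0.5000 = 0.1600
d₁ = [ln(206/208) + (0.043 − 0.029 + 0.32²/2)·0.25] / 0.1600 = [-0.0097 + 0.0163] / 0.1600 = 0.0415 ⇒ 0.04
N(d₁) = N(0.04) = 0.5160
Δ_call = e^(−qT)·N(d₁) = 0.9928·0.5160 = 0.5123

0.5123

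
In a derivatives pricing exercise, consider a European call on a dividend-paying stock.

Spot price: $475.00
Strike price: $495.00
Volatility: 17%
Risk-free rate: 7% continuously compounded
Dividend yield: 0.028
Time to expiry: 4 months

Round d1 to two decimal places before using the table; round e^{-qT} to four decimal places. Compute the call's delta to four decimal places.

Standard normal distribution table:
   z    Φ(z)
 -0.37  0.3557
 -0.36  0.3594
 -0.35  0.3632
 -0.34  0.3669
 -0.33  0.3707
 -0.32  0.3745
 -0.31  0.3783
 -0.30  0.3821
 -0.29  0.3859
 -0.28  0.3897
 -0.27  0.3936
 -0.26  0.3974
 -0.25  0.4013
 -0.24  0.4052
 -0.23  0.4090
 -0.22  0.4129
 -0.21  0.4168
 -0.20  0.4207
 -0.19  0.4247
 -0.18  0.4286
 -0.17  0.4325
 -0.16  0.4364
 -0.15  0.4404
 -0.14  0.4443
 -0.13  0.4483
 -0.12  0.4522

0.4052

σ√T = 0.17 × 0.5774 = 0.0981
d₁ = [ln(475/495) + (0.07 − 0.028 + 0.17²/2)·0.3333] / 0.0981 = [-0.0412 + 0.0188] / 0.0981 = -0.2285 ⇒ -0.23
N(d₁) = N(-0.23) = 0.4090
Δ_call = exp(−qT)·N(d₁) = 0.9907·0.4090 = 0.4052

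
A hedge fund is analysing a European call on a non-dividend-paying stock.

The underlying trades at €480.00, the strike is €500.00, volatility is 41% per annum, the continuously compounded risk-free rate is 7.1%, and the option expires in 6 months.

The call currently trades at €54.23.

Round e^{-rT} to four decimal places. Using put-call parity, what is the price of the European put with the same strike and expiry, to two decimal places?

€56.78

exp(−rT) = exp(−0.071·0.5) = 0.9651
Put-call parity: C − P = S − K·e^(−rT) = 480 − 500·0.9651 = 480 − 482.5500 = -2.5500
P = C − (C − P) = 54.23 − (-2.5500) = 56.7800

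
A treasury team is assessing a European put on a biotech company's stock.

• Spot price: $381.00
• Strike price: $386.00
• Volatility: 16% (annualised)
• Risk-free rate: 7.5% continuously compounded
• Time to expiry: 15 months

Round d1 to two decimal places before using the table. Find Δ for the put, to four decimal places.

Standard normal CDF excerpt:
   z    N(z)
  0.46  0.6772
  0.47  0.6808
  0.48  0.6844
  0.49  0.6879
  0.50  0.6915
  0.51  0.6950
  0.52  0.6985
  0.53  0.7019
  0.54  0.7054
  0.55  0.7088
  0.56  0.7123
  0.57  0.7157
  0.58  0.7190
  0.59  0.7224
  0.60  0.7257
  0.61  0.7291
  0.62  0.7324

-0.2946

T = 1.25;  σ√T = 0.1789
d₁ = [ln(381/386) + (0.075 + 0.16²/2)·1.25] / 0.1789 = [-0.0130 + 0.1098] / 0.1789 = 0.5406 → 0.54
N(d₁) = N(0.54) = 0.7054
Δ_put = N(d₁) − 1 = 0.7054 − 1 = -0.2946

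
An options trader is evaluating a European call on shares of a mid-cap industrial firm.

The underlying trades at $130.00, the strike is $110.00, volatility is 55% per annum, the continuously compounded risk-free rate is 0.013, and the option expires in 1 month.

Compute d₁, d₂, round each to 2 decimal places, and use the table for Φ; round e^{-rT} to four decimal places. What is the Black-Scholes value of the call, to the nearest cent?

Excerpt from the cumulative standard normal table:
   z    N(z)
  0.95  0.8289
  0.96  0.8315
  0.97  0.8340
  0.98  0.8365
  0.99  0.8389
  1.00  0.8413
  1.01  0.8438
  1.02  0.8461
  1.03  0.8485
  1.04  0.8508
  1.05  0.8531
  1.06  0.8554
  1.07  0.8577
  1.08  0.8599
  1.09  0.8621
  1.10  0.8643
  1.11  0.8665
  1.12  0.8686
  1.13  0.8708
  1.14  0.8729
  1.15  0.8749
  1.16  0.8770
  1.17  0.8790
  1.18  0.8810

$21.56

T = 0.08333;  σ√T = 0.1588
ln(S/K) + (r + σ²/2)T = ln(130/110) + (0.013 + 0.55²/2)·0.08333 = 0.1671 + 0.0137 = 0.1807
d₁ = 0.1807 / 0.1588 = 1.1384 which rounds to 1.14
d₂ = d₁ − σ√T = 1.1384 − 0.1588 = 0.9796 which rounds to 0.98
e^(−rT) = e^(−0.013·0.08333) = 0.9989
N(d₁) = N(1.14) = 0.8729;  N(d₂) = N(0.98) = 0.8365
C = 130·0.8729 − 110·0.9989·0.8365 = 113.4770 − 91.9138 = 21.5632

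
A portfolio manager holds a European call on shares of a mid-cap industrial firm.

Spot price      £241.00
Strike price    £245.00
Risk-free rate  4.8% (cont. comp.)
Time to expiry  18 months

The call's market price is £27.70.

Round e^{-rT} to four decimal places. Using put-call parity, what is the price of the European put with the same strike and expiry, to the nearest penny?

£14.67

exp(−rT) = exp(−0.048·1.5) = 0.9305
Put-call parity: C − P = S − K·e^(−rT) = 241 − 245·0.9305 = 241 − 227.9725 = 13.0275
P = C − (C − P) = 27.70 − (13.0275) = 14.6725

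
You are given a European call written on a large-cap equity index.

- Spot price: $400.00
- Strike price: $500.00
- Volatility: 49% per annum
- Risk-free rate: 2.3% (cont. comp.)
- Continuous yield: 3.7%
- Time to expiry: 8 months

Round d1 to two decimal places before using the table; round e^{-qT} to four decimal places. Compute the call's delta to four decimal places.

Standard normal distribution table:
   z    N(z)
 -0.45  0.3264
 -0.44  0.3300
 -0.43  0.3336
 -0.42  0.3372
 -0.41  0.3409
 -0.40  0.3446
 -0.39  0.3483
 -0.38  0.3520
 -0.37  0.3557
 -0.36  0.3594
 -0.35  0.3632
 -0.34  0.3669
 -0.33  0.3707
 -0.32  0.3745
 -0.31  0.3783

σ√T = 0.49·√0.6667 = 0.4001
ln(S/K) + (r − q + σ²/2)T = ln(400/500) + (0.023 − 0.037 + 0.49²/2)·0.6667 = -0.2231 + 0.0707 = -0.1524
d₁ = -0.1524 / 0.4001 = -0.3810 ≈ -0.38
N(d₁) = N(-0.38) = 0.3520
Δ_call = exp(−qT)·N(d₁) = 0.9756·0.3520 = 0.3434

0.3434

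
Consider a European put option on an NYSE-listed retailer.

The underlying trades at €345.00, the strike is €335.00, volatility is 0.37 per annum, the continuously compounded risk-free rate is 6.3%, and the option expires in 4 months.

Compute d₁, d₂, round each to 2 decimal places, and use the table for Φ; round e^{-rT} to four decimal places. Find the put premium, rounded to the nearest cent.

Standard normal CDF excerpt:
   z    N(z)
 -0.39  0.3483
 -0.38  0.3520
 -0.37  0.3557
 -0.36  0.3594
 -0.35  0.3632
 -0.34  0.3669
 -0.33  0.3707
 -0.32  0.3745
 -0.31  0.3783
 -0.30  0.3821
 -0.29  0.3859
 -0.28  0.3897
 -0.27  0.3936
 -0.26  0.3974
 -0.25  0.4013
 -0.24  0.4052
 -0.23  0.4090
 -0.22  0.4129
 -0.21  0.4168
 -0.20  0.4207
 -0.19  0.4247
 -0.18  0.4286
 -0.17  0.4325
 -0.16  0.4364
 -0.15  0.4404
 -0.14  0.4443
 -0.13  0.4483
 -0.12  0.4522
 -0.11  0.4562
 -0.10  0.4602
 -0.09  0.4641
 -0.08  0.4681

€20.48

T = 0.3333;  σ√T = 0.2136
d₁ = [ln(345/335) + (0.063 + 0.37²/2)·0.3333] / 0.2136 = [0.0294 + 0.0438] / 0.2136 = 0.3428 ≈ 0.34
d₂ = d₁ − σ√T = 0.3428 − 0.2136 = 0.1292 ≈ 0.13
exp(−rT) = exp(−0.063·0.3333) = 0.9792
N(−d₂) = N(-0.13) = 0.4483;  N(−d₁) = N(-0.34) = 0.3669
P = 335·0.9792·0.4483 − 345·0.3669 = 147.0567 − 126.5805 = 20.4762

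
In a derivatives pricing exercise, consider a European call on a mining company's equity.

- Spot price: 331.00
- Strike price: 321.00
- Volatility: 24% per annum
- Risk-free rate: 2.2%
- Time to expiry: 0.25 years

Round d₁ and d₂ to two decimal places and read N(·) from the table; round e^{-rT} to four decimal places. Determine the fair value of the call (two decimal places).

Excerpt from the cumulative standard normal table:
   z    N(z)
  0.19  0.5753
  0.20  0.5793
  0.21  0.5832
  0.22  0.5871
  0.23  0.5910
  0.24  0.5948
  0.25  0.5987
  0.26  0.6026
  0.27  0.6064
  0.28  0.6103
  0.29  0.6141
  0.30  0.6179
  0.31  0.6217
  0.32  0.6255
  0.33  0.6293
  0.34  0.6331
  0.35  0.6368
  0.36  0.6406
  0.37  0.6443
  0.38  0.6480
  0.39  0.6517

22.16

σ√T = 0.24·√0.25 = 0.1200
d₁ = [ln(331/321) + (0.022 + 0.24²/2)·0.25] / 0.1200 = [0.0307 + 0.0127] / 0.1200 = 0.3615 which rounds to 0.36
d₂ = d₁ − σ√T = 0.3615 − 0.1200 = 0.2415 which rounds to 0.24
e^(−rT) = e^(−0.022·0.25) = 0.9945
N(d₁) = N(0.36) = 0.6406;  N(d₂) = N(0.24) = 0.5948
C = 331·0.6406 − 321·0.9945·0.5948 = 212.0386 − 189.8807 = 22.1579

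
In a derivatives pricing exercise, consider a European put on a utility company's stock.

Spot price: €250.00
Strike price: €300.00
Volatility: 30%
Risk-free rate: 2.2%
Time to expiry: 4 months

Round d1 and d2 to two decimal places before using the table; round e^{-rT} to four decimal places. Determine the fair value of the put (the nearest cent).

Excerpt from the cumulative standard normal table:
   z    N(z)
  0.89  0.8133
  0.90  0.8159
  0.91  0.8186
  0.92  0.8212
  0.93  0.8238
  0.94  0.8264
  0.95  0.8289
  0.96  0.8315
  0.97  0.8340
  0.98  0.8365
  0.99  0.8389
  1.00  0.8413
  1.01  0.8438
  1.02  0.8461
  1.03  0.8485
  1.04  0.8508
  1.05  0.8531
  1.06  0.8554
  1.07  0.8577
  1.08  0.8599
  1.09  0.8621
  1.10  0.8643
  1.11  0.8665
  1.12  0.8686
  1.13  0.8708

σ√T = 0.3 × 0.5774 = 0.1732
d₁ = [ln(250/300) + (0.022 + ½·0.3²)·0.3333] / (σ√T) = (-0.1823 + 0.0223) / 0.1732 = -0.9237 → -0.92
d₂ = -0.9237 − 0.1732 = -1.0969 → -1.10
e^(−rT) = e^(−0.022·0.3333) = 0.9927
N(−d₂) = N(1.10) = 0.8643;  N(−d₁) = N(0.92) = 0.8212
P = 300·0.9927·0.8643 − 250·0.8212 = 257.3972 − 205.3000 = 52.0972

€52.10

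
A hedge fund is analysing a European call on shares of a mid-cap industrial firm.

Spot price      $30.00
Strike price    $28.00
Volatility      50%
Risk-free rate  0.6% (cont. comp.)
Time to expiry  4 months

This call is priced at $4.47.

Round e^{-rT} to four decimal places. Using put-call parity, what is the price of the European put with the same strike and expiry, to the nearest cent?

exp(−rT) = exp(−0.006·0.3333) = 0.9980
Put-call parity: C − P = S − K·e^(−rT) = 30 − 28·0.9980 = 30 − 27.9440 = 2.0560
P = C − (C − P) = 4.47 − (2.0560) = 2.4140

$2.41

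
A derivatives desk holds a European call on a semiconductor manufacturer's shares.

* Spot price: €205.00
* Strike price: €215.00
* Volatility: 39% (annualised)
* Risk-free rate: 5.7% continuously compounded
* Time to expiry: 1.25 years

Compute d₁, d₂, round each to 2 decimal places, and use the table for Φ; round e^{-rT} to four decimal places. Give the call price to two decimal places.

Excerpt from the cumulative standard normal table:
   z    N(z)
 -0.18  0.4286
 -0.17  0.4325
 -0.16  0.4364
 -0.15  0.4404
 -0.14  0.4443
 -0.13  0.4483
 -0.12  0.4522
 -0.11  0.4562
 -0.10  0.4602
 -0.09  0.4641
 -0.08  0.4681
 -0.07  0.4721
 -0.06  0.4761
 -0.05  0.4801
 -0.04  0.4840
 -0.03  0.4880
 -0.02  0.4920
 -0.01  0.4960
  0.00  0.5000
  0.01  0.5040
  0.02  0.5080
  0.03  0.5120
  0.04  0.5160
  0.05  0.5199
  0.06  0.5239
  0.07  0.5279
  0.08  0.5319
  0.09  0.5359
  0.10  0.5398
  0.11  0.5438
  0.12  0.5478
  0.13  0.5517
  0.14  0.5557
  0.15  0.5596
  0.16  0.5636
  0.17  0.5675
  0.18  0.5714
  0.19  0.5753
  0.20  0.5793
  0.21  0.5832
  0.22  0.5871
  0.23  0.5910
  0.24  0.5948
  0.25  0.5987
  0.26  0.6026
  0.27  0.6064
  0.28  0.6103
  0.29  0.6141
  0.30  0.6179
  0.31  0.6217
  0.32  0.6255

T = 1.25;  σ√T = 0.4360
d₁ = [ln(205/215) + (0.057 + ½·0.39²)·1.25] / (σ√T) = (-0.0476 + 0.1663) / 0.4360 = 0.2722 ≈ 0.27
d₂ = 0.2722 − 0.4360 = -0.1638 ≈ -0.16
exp(−rT) = exp(−0.057·1.25) = 0.9312
N(d₁) = N(0.27) = 0.6064;  N(d₂) = N(-0.16) = 0.4364
C = 205·0.6064 − 215·0.9312·0.4364 = 124.3120 − 87.3708 = 36.9412

€36.94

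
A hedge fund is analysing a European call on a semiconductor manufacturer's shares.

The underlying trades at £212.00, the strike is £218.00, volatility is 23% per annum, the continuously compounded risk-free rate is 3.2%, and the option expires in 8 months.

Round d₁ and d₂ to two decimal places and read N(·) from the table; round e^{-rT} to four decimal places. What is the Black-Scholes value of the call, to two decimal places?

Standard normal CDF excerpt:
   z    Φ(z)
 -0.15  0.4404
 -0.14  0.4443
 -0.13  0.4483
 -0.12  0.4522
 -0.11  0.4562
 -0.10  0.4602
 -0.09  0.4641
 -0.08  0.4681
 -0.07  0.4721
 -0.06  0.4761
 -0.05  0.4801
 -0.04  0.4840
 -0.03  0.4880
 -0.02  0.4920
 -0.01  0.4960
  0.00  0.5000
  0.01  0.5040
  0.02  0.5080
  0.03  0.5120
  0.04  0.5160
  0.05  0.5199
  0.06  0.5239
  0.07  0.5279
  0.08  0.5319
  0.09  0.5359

σ√T = 0.23 × 0.8165 = 0.1878
d₁ = [ln(212/218) + (0.032 + ½·0.23²)·0.6667] / (σ√T) = (-0.0279 + 0.0390) / 0.1878 = 0.0589 ⇒ 0.06
d₂ = 0.0589 − 0.1878 = -0.1289 ⇒ -0.13
exp(−rT) = exp(−0.032·0.6667) = 0.9789
N(d₁) = N(0.06) = 0.5239;  N(d₂) = N(-0.13) = 0.4483
C = 212·0.5239 − 218·0.9789·0.4483 = 111.0668 − 95.6673 = 15.3995

£15.40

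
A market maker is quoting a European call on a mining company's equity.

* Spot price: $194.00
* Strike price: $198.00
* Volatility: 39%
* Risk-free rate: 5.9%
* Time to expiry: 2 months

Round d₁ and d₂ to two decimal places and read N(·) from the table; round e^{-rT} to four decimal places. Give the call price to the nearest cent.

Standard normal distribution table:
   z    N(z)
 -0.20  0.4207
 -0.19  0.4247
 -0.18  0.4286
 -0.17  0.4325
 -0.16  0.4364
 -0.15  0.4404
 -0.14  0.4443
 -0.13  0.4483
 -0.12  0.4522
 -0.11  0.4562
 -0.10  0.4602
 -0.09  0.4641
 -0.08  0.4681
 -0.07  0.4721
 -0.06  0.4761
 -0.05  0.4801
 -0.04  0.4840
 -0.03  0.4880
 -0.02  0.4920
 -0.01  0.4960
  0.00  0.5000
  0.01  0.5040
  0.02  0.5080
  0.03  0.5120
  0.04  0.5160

σ√T = 0.39·√0.1667 = 0.1592
d₁ = [ln(194/198) + (0.059 + 0.39²/2)·0.1667] / 0.1592 = [-0.0204 + 0.0225] / 0.1592 = 0.0132 ⇒ 0.01
d₂ = d₁ − σ√T = 0.0132 − 0.1592 = -0.1460 ⇒ -0.15
e^(−rT) = e^(−0.059·0.1667) = 0.9902
C = 194·N(0.01) − 198·0.9902·N(-0.15) = 194·0.5040 − 198·0.9902·0.4404 = 97.7760 − 86.3446 = 11.4314

$11.43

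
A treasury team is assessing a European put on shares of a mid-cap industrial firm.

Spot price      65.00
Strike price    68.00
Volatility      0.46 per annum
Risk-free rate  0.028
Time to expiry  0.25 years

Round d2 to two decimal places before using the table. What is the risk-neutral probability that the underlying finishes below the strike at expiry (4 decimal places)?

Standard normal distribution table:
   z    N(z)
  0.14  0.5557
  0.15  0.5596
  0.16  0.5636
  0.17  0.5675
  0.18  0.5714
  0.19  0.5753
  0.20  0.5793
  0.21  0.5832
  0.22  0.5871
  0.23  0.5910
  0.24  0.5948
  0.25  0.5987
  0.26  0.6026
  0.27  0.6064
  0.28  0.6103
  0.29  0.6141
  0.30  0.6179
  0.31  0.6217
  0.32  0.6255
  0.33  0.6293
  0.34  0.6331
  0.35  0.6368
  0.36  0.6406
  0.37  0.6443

σ√T = 0.46 × 0.5000 = 0.2300
ln(S/K) + (r + σ²/2)T = ln(65/68) + (0.028 + 0.46²/2)·0.25 = -0.0451 + 0.0335 = -0.0117
d₁ = -0.0117 / 0.2300 = -0.0507 ≈ -0.05
d₂ = d₁ − σ√T = -0.0507 − 0.2300 = -0.2807 ≈ -0.28
Pr(exercise) under Q = N(−d₂) = N(0.28) = 0.6103

0.6103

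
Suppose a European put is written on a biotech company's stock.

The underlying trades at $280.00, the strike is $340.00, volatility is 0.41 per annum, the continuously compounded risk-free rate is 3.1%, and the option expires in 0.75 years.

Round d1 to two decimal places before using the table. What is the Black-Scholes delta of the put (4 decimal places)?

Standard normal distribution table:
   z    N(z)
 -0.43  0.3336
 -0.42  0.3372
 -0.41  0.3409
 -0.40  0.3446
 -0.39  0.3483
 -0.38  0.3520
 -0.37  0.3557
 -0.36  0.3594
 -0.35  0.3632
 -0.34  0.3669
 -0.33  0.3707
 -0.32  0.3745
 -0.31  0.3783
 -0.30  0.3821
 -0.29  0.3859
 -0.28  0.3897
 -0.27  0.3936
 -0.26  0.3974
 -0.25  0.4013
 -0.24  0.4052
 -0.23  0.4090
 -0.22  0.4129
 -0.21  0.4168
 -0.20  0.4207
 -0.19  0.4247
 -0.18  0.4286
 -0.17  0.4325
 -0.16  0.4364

-0.6179

T = 0.75;  σ√T = 0.3551
ln(S/K) + (r + σ²/2)T = ln(280/340) + (0.031 + 0.41²/2)·0.75 = -0.1942 + 0.0863 = -0.1079
d₁ = -0.1079 / 0.3551 = -0.3038 → -0.30
N(d₁) = N(-0.30) = 0.3821
Δ_put = N(d₁) − 1 = 0.3821 − 1 = -0.6179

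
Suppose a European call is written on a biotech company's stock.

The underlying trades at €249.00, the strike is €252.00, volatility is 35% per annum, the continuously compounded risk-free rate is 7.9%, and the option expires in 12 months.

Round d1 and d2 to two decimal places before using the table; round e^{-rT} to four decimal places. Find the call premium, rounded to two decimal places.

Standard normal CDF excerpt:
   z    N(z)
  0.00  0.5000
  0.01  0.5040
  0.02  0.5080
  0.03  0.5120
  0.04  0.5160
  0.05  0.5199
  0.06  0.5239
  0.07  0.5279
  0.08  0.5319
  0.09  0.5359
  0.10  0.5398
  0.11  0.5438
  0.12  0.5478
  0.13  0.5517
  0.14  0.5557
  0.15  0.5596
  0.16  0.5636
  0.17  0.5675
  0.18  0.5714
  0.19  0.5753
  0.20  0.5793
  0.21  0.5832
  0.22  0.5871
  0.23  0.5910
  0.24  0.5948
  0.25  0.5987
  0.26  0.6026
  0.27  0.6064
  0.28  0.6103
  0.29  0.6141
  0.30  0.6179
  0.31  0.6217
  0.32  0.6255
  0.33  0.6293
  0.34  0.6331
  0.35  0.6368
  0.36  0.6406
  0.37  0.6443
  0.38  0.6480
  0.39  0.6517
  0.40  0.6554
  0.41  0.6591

€42.14

σ√T = 0.35 × 1.0000 = 0.3500
d₁ = [ln(249/252) + (0.079 + ½·0.35²)·1] / (σ√T) = (-0.0120 + 0.1402) / 0.3500 = 0.3665 which rounds to 0.37
d₂ = 0.3665 − 0.3500 = 0.0165 which rounds to 0.02
e^(−rT) = e^(−0.079·1) = 0.9240
N(d₁) = N(0.37) = 0.6443;  N(d₂) = N(0.02) = 0.5080
C = 249·0.6443 − 252·0.9240·0.5080 = 160.4307 − 118.2868 = 42.1439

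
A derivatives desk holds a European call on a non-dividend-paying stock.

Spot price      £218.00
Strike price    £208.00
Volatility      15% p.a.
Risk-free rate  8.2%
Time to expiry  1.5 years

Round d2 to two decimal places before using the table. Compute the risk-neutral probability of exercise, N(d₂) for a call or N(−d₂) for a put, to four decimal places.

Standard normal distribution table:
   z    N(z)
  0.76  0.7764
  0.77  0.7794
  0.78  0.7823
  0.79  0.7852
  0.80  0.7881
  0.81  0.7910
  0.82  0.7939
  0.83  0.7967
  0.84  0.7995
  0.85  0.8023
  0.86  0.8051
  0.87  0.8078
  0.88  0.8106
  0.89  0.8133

0.7967

σ√T = 0.15·√1.5 = 0.1837
ln(S/K) + (r + σ²/2)T = ln(218/208) + (0.082 + 0.15²/2)·1.5 = 0.0470 + 0.1399 = 0.1868
d₁ = 0.1868 / 0.1837 = 1.0170 ≈ 1.02
d₂ = d₁ − σ√T = 1.0170 − 0.1837 = 0.8333 ≈ 0.83
Pr(exercise) under Q = N(d₂) = 0.7967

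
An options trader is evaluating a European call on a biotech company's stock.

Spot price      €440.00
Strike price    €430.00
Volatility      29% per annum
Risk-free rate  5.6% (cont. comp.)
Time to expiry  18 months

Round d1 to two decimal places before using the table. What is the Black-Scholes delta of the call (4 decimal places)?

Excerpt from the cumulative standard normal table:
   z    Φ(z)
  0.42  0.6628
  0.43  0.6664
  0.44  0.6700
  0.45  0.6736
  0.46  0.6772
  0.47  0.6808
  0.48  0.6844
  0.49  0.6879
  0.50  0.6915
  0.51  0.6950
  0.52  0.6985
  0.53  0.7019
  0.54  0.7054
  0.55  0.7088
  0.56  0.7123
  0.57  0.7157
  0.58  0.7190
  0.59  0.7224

σ√T = 0.29·√1.5 = 0.3552
d₁ = [ln(440/430) + (0.056 + 0.29²/2)·1.5] / 0.3552 = [0.0230 + 0.1471] / 0.3552 = 0.4788 ⇒ 0.48
N(d₁) = N(0.48) = 0.6844
Δ_call = N(d₁) = 0.6844

0.6844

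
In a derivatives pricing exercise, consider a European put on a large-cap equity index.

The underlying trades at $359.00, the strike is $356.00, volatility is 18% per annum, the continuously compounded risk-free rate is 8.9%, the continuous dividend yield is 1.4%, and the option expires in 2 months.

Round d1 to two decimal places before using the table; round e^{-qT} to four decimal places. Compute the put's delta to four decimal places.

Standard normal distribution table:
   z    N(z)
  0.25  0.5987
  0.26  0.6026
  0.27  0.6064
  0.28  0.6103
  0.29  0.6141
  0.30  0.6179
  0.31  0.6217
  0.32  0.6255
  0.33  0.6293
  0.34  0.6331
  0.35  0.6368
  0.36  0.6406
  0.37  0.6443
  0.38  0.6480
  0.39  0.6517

σ√T = 0.18·√0.1667 = 0.0735
d₁ = [ln(359/356) + (0.089 − 0.014 + ½·0.18²)·0.1667] / (σ√T) = (0.0084 + 0.0152) / 0.0735 = 0.3210 ≈ 0.32
N(d₁) = N(0.32) = 0.6255
Δ_put = exp(−qT)·(N(d₁) − 1) = 0.9977·(0.6255 − 1) = -0.3736

-0.3736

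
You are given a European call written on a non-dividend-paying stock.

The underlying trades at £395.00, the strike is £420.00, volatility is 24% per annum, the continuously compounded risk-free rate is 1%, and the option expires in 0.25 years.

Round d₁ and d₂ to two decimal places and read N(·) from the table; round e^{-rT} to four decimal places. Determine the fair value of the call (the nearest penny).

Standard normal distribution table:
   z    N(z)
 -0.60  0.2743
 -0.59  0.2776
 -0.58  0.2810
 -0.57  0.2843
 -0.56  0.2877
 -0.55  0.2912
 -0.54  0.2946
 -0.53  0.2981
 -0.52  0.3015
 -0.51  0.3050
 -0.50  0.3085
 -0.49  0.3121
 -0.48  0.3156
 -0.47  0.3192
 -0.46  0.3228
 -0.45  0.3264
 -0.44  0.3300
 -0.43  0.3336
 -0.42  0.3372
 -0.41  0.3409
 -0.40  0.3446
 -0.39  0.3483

£9.77

σ√T = 0.24 × 0.5000 = 0.1200
ln(S/K) + (r + σ²/2)T = ln(395/420) + (0.01 + 0.24²/2)·0.25 = -0.0614 + 0.0097 = -0.0517
d₁ = -0.0517 / 0.1200 = -0.4306 which rounds to -0.43
d₂ = d₁ − σ√T = -0.4306 − 0.1200 = -0.5506 which rounds to -0.55
exp(−rT) = exp(−0.01·0.25) = 0.9975
N(d₁) = N(-0.43) = 0.3336;  N(d₂) = N(-0.55) = 0.2912
C = 395·0.3336 − 420·0.9975·0.2912 = 131.7720 − 121.9982 = 9.7738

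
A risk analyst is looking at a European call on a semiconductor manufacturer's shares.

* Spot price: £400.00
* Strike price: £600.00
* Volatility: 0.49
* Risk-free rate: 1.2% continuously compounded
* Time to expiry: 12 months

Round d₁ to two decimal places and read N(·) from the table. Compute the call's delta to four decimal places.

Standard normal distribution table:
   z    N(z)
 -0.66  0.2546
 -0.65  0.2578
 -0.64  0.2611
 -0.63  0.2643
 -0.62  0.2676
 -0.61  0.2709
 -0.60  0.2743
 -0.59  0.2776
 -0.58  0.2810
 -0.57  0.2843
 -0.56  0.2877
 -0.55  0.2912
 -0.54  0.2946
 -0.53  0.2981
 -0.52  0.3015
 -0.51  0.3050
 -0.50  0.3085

σ√T = 0.49 × 1.0000 = 0.4900
d₁ = [ln(400/600) + (0.012 + 0.49²/2)·1] / 0.4900 = [-0.4055 + 0.1321] / 0.4900 = -0.5580 → -0.56
N(d₁) = N(-0.56) = 0.2877
Δ_call = N(d₁) = 0.2877

0.2877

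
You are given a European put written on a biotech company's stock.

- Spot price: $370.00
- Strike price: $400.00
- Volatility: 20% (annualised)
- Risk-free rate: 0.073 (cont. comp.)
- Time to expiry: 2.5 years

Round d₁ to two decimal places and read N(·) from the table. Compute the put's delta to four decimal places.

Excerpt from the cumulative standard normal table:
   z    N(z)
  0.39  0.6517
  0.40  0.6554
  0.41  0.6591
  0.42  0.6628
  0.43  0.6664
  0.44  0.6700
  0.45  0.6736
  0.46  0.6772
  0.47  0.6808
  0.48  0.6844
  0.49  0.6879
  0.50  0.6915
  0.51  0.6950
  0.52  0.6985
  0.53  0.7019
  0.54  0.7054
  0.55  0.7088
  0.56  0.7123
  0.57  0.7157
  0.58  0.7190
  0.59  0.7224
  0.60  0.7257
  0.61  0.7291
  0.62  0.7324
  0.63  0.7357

σ√T = 0.2 × 1.5811 = 0.3162
ln(S/K) + (r + σ²/2)T = ln(370/400) + (0.073 + 0.2²/2)·2.5 = -0.0780 + 0.2325 = 0.1545
d₁ = 0.1545 / 0.3162 = 0.4887 ⇒ 0.49
N(d₁) = N(0.49) = 0.6879
Δ_put = N(d₁) − 1 = 0.6879 − 1 = -0.3121

-0.3121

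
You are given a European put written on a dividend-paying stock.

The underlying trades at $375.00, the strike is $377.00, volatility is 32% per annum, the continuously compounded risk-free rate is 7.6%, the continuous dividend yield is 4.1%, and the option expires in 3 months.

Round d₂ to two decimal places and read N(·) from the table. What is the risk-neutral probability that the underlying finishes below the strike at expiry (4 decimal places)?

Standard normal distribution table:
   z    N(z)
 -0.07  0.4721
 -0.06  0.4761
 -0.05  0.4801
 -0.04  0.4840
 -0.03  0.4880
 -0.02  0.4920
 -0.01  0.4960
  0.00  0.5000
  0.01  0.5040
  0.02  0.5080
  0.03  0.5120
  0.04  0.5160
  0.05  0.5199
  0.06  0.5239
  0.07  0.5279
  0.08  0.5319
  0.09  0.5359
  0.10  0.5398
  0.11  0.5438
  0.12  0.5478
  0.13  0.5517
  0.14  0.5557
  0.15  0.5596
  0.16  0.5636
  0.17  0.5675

0.5239

σ√T = 0.32 × 0.5000 = 0.1600
d₁ = [ln(375/377) + (0.076 − 0.041 + 0.32²/2)·0.25] / 0.1600 = [-0.0053 + 0.0215] / 0.1600 = 0.1014 ⇒ 0.10
d₂ = d₁ − σ√T = 0.1014 − 0.1600 = -0.0586 ⇒ -0.06
Risk-neutral Pr[S_T < K] = N(−d₂) = N(0.06) = 0.5239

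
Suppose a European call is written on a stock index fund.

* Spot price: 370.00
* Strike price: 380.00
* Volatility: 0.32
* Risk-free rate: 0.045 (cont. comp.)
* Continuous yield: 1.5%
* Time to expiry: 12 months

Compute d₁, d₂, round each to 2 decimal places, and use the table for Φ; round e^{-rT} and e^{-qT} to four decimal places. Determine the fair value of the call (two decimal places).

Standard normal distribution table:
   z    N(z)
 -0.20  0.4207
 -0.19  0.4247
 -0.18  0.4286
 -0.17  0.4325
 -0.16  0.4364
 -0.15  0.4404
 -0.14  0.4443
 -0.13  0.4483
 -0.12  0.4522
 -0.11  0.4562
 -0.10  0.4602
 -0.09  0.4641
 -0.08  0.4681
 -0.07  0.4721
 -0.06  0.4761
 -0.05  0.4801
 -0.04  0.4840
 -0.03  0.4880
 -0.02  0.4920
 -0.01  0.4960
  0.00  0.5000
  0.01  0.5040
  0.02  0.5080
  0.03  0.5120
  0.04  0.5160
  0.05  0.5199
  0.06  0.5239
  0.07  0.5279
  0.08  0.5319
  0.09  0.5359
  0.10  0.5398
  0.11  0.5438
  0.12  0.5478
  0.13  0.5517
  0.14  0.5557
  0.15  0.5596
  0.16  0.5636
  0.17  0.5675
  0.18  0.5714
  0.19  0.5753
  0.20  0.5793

46.86

σ√T = 0.32·√1 = 0.3200
d₁ = [ln(370/380) + (0.045 − 0.015 + 0.32²/2)·1] / 0.3200 = [-0.0267 + 0.0812] / 0.3200 = 0.1704 which rounds to 0.17
d₂ = d₁ − σ√T = 0.1704 − 0.3200 = -0.1496 which rounds to -0.15
e^(−qT) = e^(−0.015·1) = 0.9851;  e^(−rT) = e^(−0.045·1) = 0.9560
N(d₁) = N(0.17) = 0.5675;  N(d₂) = N(-0.15) = 0.4404
C = 370·0.9851·0.5675 − 380·0.9560·0.4404 = 206.8464 − 159.9885 = 46.8579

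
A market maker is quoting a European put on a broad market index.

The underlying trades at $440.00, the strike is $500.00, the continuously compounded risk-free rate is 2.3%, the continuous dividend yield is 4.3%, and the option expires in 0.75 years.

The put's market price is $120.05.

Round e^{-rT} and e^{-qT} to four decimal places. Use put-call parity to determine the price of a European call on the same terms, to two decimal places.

$54.65

e^(−qT) = e^(−0.043·0.75) = 0.9683;  e^(−rT) = e^(−0.023·0.75) = 0.9829
Put-call parity: C − P = S·e^(−qT) − K·e^(−rT) = 440·0.9683 − 500·0.9829 = 426.0520 − 491.4500 = -65.3980
C = P + (C − P) = 120.05 + (-65.3980) = 54.6520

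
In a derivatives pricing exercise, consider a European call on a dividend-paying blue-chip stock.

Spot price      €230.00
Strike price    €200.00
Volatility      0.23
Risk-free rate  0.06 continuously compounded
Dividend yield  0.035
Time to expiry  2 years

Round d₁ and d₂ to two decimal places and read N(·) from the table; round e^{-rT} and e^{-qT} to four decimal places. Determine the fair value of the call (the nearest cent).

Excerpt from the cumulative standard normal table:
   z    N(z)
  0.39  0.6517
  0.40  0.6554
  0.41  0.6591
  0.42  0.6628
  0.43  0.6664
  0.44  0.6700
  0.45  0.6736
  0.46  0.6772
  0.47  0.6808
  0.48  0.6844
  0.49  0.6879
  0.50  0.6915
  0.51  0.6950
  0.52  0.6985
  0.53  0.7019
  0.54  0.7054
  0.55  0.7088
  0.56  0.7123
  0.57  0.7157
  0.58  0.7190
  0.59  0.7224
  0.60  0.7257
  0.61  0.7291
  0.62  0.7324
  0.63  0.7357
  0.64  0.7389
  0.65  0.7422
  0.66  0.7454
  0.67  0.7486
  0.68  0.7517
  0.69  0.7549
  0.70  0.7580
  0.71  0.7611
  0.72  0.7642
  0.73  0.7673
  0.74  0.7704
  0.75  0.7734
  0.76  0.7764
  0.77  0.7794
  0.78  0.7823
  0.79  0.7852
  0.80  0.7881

σ√T = 0.23 × 1.4142 = 0.3253
d₁ = [ln(230/200) + (0.06 − 0.035 + 0.23²/2)·2] / 0.3253 = [0.1398 + 0.1029] / 0.3253 = 0.7460 which rounds to 0.75
d₂ = d₁ − σ√T = 0.7460 − 0.3253 = 0.4208 which rounds to 0.42
exp(−qT) = exp(−0.035·2) = 0.9324;  exp(−rT) = exp(−0.06·2) = 0.8869
N(d₁) = N(0.75) = 0.7734;  N(d₂) = N(0.42) = 0.6628
C = 230·0.9324·0.7734 − 200·0.8869·0.6628 = 165.8572 − 117.5675 = 48.2897

€48.29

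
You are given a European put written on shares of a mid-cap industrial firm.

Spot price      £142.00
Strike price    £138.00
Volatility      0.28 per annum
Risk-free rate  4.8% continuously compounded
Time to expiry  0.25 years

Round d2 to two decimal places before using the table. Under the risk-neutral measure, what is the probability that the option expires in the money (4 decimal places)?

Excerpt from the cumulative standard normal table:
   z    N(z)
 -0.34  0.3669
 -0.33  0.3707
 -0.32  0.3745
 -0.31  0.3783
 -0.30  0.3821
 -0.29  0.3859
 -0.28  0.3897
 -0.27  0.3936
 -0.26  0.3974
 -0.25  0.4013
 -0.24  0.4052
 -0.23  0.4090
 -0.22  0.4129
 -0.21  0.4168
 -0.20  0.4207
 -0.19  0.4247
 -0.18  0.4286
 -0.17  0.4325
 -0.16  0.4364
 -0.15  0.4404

T = 0.25;  σ√T = 0.1400
d₁ = [ln(142/138) + (0.048 + ½·0.28²)·0.25] / (σ√T) = (0.0286 + 0.0218) / 0.1400 = 0.3598 which rounds to 0.36
d₂ = 0.3598 − 0.1400 = 0.2198 which rounds to 0.22
Pr(exercise) under Q = N(−d₂) = N(-0.22) = 0.4129

0.4129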